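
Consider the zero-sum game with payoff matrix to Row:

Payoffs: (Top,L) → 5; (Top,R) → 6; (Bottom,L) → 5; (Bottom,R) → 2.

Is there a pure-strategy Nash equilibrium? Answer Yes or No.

Row minima: Top → 5, Bottom → 2; maximin = 5.
Column maxima: L → 5, R → 6; minimax = 5.
maximin = minimax = 5, so a saddle point exists.

Yes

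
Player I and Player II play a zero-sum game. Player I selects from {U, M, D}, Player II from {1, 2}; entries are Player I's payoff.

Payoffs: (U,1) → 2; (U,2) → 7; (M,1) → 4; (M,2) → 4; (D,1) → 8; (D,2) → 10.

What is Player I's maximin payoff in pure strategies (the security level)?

Row minima: U → 2, M → 4, D → 8.
The best of these is 8.

8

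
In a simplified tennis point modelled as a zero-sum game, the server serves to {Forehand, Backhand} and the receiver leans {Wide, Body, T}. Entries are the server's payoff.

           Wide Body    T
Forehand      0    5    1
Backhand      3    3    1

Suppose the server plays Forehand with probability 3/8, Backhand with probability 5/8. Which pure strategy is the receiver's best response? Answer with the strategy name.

If the receiver plays Wide, the server's expected payoff is (3/8)·0 + (5/8)·3 = 15/8.
If the receiver plays Body, the server's expected payoff is (3/8)·5 + (5/8)·3 = 15/4.
If the receiver plays T, the server's expected payoff is (3/8)·1 + (5/8)·1 = 1.
The receiver minimizes the server's payoff; the smallest is 1, so the best response is T.

T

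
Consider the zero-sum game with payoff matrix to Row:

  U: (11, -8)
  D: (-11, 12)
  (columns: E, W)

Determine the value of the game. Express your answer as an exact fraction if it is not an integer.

22/21

Row minima: U → -8, D → -11; maximin = -8.
Column maxima: E → 11, W → 12; minimax = 11.
-8 ≠ 11, so there is no saddle point; optimal play is mixed.
Let Row play U with probability p. Expected payoff against E: 11p + (-11)(1−p) = 22p − 11; against W: (-8)p + 12(1−p) = −20p + 12.
Setting these equal: 22p − 11 = −20p + 12 ⇒ 42p = 23 ⇒ p = 23/42, and the value is (22)·(23/42) − 11 = 22/21.
For Column: with q = P(E), equating U's and D's payoffs gives 19q − 8 = −23q + 12 ⇒ q = 10/21.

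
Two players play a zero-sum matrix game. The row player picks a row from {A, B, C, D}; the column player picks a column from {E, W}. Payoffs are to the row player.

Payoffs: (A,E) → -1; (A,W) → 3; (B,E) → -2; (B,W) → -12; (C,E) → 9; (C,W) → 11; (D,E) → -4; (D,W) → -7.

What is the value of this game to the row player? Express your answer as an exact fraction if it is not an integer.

9

Row minima: A → -1, B → -12, C → 9, D → -7; maximin = 9.
Column maxima: E → 9, W → 11; minimax = 9.
Since maximin = minimax = 9, there is a saddle point and the value is 9.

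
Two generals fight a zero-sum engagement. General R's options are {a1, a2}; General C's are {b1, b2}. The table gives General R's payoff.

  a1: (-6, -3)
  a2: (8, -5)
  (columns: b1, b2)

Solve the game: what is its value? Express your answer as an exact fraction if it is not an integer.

Row minima: a1 → -6, a2 → -5; maximin = -5.
Column maxima: b1 → 8, b2 → -3; minimax = -3.
-5 ≠ -3, so there is no saddle point; optimal play is mixed.
Let General R play a1 with probability p. Expected payoff against b1: (-6)p + 8(1−p) = −14p + 8; against b2: (-3)p + (-5)(1−p) = 2p − 5.
Setting these equal: −14p + 8 = 2p − 5 ⇒ −16p = -13 ⇒ p = 13/16, and the value is (-14)·(13/16) + 8 = -27/8.
For General C: with q = P(b1), equating a1's and a2's payoffs gives −3q − 3 = 13q − 5 ⇒ q = 1/8.

-27/8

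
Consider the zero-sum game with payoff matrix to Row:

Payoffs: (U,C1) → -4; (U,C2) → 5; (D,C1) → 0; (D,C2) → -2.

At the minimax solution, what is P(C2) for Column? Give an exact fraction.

4/11

Row minima: U → -4, D → -2; maximin = -2.
Column maxima: C1 → 0, C2 → 5; minimax = 0.
-2 ≠ 0, so there is no saddle point; optimal play is mixed.
Let Row play U with probability p. Expected payoff against C1: (-4)p + 0(1−p) = −4p; against C2: 5p + (-2)(1−p) = 7p − 2.
Setting these equal: −4p = 7p − 2 ⇒ −11p = -2 ⇒ p = 2/11, and the value is (-4)·(2/11) = -8/11.
For Column: with q = P(C1), equating U's and D's payoffs gives −9q + 5 = 2q − 2 ⇒ q = 7/11.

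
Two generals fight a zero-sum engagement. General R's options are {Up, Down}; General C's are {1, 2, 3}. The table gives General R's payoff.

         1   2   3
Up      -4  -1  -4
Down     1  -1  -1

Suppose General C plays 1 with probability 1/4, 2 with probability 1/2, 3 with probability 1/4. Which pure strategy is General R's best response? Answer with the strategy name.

Expected payoff of Up: (1/4)·(-4) + (1/2)·(-1) + (1/4)·(-4) = -5/2.
Expected payoff of Down: (1/4)·1 + (1/2)·(-1) + (1/4)·(-1) = -1/2.
The largest is -1/2, so General R's best response is Down.

Down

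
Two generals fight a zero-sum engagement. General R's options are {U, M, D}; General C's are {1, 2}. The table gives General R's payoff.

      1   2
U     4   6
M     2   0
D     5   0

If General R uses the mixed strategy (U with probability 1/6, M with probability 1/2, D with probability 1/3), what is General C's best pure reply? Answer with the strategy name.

2

If General C plays 1, General R's expected payoff is (1/6)·4 + (1/2)·2 + (1/3)·5 = 10/3.
If General C plays 2, General R's expected payoff is (1/6)·6 + (1/2)·0 + (1/3)·0 = 1.
General C minimizes General R's payoff; the smallest is 1, so the best response is 2.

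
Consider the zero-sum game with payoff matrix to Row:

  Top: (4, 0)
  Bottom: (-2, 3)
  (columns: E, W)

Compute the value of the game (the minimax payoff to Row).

Row minima: Top → 0, Bottom → -2; maximin = 0.
Column maxima: E → 4, W → 3; minimax = 3.
0 ≠ 3, so there is no saddle point; optimal play is mixed.
Let Row play Top with probability p. Expected payoff against E: 4p + (-2)(1−p) = 6p − 2; against W: 0p + 3(1−p) = −3p + 3.
Setting these equal: 6p − 2 = −3p + 3 ⇒ 9p = 5 ⇒ p = 5/9, and the value is (6)·(5/9) − 2 = 4/3.
For Column: with q = P(E), equating Top's and Bottom's payoffs gives 4q = −5q + 3 ⇒ q = 1/3.

4/3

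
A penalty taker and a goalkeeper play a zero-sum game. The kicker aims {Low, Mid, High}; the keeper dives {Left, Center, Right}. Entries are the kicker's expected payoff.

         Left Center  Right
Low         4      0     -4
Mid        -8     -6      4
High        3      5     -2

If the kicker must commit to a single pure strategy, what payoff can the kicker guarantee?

Row minima: Low → -4, Mid → -8, High → -2.
The best of these is -2.

-2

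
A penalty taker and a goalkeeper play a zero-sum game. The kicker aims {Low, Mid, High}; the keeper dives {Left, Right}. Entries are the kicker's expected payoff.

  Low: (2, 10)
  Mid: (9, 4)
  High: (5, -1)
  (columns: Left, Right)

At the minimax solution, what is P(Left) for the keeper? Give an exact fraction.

6/13

Row minima: Low → 2, Mid → 4, High → -1; maximin = 4.
Column maxima: Left → 9, Right → 10; minimax = 9.
4 ≠ 9, so there is no saddle point; optimal play is mixed.
High is strictly dominated by Mid, so the kicker never plays it.
On the remaining 2×2 (Low, Mid vs Left, Right):
Let the kicker play Low with probability p. Expected payoff against Left: 2p + 9(1−p) = −7p + 9; against Right: 10p + 4(1−p) = 6p + 4.
Setting these equal: −7p + 9 = 6p + 4 ⇒ −13p = -5 ⇒ p = 5/13, and the value is (-7)·(5/13) + 9 = 82/13.
For the keeper: with q = P(Left), equating Low's and Mid's payoffs gives −8q + 10 = 5q + 4 ⇒ q = 6/13.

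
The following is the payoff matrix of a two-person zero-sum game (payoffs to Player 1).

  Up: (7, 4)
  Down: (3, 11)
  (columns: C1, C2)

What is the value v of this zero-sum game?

Row minima: Up → 4, Down → 3; maximin = 4.
Column maxima: C1 → 7, C2 → 11; minimax = 7.
4 ≠ 7, so there is no saddle point; optimal play is mixed.
Let Player 1 play Up with probability p. Expected payoff against C1: 7p + 3(1−p) = 4p + 3; against C2: 4p + 11(1−p) = −7p + 11.
Setting these equal: 4p + 3 = −7p + 11 ⇒ 11p = 8 ⇒ p = 8/11, and the value is (4)·(8/11) + 3 = 65/11.
For Player 2: with q = P(C1), equating Up's and Down's payoffs gives 3q + 4 = −8q + 11 ⇒ q = 7/11.

65/11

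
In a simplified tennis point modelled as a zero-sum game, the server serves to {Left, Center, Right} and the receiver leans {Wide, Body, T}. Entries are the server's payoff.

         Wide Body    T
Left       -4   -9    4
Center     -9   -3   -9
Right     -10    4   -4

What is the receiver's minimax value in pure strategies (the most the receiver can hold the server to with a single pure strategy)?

-4

Column maxima: Wide → -4, Body → 4, T → 4.
The smallest of these is -4.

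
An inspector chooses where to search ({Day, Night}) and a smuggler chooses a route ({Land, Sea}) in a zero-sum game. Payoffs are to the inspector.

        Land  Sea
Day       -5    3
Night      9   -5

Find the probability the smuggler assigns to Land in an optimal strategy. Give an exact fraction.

4/11

Row minima: Day → -5, Night → -5; maximin = -5.
Column maxima: Land → 9, Sea → 3; minimax = 3.
-5 ≠ 3, so there is no saddle point; optimal play is mixed.
Let the inspector play Day with probability p. Expected payoff against Land: (-5)p + 9(1−p) = −14p + 9; against Sea: 3p + (-5)(1−p) = 8p − 5.
Setting these equal: −14p + 9 = 8p − 5 ⇒ −22p = -14 ⇒ p = 7/11, and the value is (-14)·(7/11) + 9 = 1/11.
For the smuggler: with q = P(Land), equating Day's and Night's payoffs gives −8q + 3 = 14q − 5 ⇒ q = 4/11.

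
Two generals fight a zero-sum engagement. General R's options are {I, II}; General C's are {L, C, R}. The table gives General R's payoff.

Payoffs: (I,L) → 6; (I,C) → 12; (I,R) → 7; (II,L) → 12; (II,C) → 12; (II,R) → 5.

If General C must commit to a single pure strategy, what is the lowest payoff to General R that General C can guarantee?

7

Column maxima: L → 12, C → 12, R → 7.
The smallest of these is 7.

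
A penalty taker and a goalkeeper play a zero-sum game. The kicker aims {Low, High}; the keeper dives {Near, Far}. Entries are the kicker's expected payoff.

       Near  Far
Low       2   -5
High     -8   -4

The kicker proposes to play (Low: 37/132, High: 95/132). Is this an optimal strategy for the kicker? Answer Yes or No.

No

Against Near this mix gives (37/132)·2 + (95/132)·(-8) = -343/66.
Against Far this mix gives (37/132)·(-5) + (95/132)·(-4) = -565/132.
The keeper will play Near, holding the kicker to -343/66. Shifting weight toward the row that does better against Near would raise this floor (the equalizing mix achieves -48/11 against both Near and Far), so the proposed strategy is not optimal.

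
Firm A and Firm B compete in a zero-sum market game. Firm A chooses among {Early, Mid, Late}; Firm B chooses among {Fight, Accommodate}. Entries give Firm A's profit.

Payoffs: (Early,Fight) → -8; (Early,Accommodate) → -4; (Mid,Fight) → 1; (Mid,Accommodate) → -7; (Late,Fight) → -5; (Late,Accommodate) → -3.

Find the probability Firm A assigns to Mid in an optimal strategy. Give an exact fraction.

1/5

Row minima: Early → -8, Mid → -7, Late → -5; maximin = -5.
Column maxima: Fight → 1, Accommodate → -3; minimax = -3.
-5 ≠ -3, so there is no saddle point; optimal play is mixed.
Early is strictly dominated by Late, so Firm A never plays it.
On the remaining 2×2 (Mid, Late vs Fight, Accommodate):
Let Firm A play Mid with probability p. Expected payoff against Fight: 1p + (-5)(1−p) = 6p − 5; against Accommodate: (-7)p + (-3)(1−p) = −4p − 3.
Setting these equal: 6p − 5 = −4p − 3 ⇒ 10p = 2 ⇒ p = 1/5, and the value is (6)·(1/5) − 5 = -19/5.
For Firm B: with q = P(Fight), equating Mid's and Late's payoffs gives 8q − 7 = −2q − 3 ⇒ q = 2/5.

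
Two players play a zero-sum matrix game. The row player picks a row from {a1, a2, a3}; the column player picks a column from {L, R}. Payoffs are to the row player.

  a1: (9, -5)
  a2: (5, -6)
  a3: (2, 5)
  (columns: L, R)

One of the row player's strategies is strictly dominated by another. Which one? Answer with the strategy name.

a1 gives a strictly higher payoff than a2 against every column: 9 > 5, -5 > -6.
So a2 is strictly dominated and the row player never plays it.

a2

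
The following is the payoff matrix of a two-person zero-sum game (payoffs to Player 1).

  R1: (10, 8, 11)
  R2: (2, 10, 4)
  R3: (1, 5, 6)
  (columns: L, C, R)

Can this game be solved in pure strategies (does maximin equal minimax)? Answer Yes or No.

No

Row minima: R1 → 8, R2 → 2, R3 → 1; maximin = 8.
Column maxima: L → 10, C → 10, R → 11; minimax = 10.
8 ≠ 10, so no pure-strategy equilibrium exists.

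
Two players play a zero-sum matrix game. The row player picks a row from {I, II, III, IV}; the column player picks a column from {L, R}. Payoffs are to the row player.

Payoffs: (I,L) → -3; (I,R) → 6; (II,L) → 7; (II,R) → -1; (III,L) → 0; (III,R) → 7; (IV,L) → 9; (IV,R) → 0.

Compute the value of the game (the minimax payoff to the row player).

Row minima: I → -3, II → -1, III → 0, IV → 0; maximin = 0.
Column maxima: L → 9, R → 7; minimax = 7.
0 ≠ 7, so there is no saddle point; optimal play is mixed.
I is strictly dominated by III, so the row player never plays it.
II is strictly dominated by IV, so the row player never plays it.
On the remaining 2×2 (III, IV vs L, R):
Let the row player play III with probability p. Expected payoff against L: 0p + 9(1−p) = −9p + 9; against R: 7p + 0(1−p) = 7p.
Setting these equal: −9p + 9 = 7p ⇒ −16p = -9 ⇒ p = 9/16, and the value is (-9)·(9/16) + 9 = 63/16.
For the column player: with q = P(L), equating III's and IV's payoffs gives −7q + 7 = 9q ⇒ q = 7/16.

63/16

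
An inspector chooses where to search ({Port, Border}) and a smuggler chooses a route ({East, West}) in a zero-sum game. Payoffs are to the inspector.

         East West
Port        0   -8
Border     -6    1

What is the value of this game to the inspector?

-16/5

Row minima: Port → -8, Border → -6; maximin = -6.
Column maxima: East → 0, West → 1; minimax = 0.
-6 ≠ 0, so there is no saddle point; optimal play is mixed.
Let the inspector play Port with probability p. Expected payoff against East: 0p + (-6)(1−p) = 6p − 6; against West: (-8)p + 1(1−p) = −9p + 1.
Setting these equal: 6p − 6 = −9p + 1 ⇒ 15p = 7 ⇒ p = 7/15, and the value is (6)·(7/15) − 6 = -16/5.
For the smuggler: with q = P(East), equating Port's and Border's payoffs gives 8q − 8 = −7q + 1 ⇒ q = 3/5.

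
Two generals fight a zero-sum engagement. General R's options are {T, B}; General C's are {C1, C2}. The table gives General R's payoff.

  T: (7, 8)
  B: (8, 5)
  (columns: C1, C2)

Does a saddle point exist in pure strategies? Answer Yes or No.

Row minima: T → 7, B → 5; maximin = 7.
Column maxima: C1 → 8, C2 → 8; minimax = 8.
7 ≠ 8, so no pure-strategy equilibrium exists.

No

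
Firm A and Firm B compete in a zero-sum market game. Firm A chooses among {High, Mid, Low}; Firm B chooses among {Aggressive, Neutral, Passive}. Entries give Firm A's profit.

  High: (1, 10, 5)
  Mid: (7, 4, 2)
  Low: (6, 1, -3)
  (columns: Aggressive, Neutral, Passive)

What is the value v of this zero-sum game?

11/3

Row minima: High → 1, Mid → 2, Low → -3; maximin = 2.
Column maxima: Aggressive → 7, Neutral → 10, Passive → 5; minimax = 5.
2 ≠ 5, so there is no saddle point; optimal play is mixed.
Low is strictly dominated by Mid, so Firm A never plays it.
Neutral is strictly dominated by Passive (it gives Firm A strictly more in every row), so Firm B never plays it.
On the remaining 2×2 (High, Mid vs Aggressive, Passive):
Let Firm A play High with probability p. Expected payoff against Aggressive: 1p + 7(1−p) = −6p + 7; against Passive: 5p + 2(1−p) = 3p + 2.
Setting these equal: −6p + 7 = 3p + 2 ⇒ −9p = -5 ⇒ p = 5/9, and the value is (-6)·(5/9) + 7 = 11/3.
For Firm B: with q = P(Aggressive), equating High's and Mid's payoffs gives −4q + 5 = 5q + 2 ⇒ q = 1/3.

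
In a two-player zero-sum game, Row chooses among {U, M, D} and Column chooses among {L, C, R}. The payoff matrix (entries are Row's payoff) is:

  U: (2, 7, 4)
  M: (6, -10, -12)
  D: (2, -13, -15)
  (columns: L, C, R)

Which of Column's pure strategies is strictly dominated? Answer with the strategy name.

R holds Row's payoff strictly below C in every row: 4 < 7, -12 < -10, -15 < -13.
So C is strictly dominated for Column.

C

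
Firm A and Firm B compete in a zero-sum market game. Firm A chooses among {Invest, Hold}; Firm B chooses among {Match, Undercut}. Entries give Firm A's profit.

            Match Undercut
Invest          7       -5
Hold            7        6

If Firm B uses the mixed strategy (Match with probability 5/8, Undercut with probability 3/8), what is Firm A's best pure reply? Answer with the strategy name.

Hold

Expected payoff of Invest: (5/8)·7 + (3/8)·(-5) = 5/2.
Expected payoff of Hold: (5/8)·7 + (3/8)·6 = 53/8.
The largest is 53/8, so Firm A's best response is Hold.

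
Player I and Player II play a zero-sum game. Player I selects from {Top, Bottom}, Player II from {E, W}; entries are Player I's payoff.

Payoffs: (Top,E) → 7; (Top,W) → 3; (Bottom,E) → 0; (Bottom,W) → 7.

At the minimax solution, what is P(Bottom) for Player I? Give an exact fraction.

Row minima: Top → 3, Bottom → 0; maximin = 3.
Column maxima: E → 7, W → 7; minimax = 7.
3 ≠ 7, so there is no saddle point; optimal play is mixed.
Let Player I play Top with probability p. Expected payoff against E: 7p + 0(1−p) = 7p; against W: 3p + 7(1−p) = −4p + 7.
Setting these equal: 7p = −4p + 7 ⇒ 11p = 7 ⇒ p = 7/11, and the value is (7)·(7/11) = 49/11.
For Player II: with q = P(E), equating Top's and Bottom's payoffs gives 4q + 3 = −7q + 7 ⇒ q = 4/11.

4/11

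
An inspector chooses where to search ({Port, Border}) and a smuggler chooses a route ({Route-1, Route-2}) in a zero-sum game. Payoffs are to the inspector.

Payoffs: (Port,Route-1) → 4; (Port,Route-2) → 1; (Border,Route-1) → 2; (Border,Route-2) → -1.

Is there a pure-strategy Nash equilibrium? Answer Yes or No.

Row minima: Port → 1, Border → -1; maximin = 1.
Column maxima: Route-1 → 4, Route-2 → 1; minimax = 1.
maximin = minimax = 1, so a saddle point exists.

Yes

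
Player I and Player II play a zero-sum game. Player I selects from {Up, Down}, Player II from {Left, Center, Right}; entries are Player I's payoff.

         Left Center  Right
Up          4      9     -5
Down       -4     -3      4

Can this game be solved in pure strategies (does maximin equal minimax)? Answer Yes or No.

No

Row minima: Up → -5, Down → -4; maximin = -4.
Column maxima: Left → 4, Center → 9, Right → 4; minimax = 4.
-4 ≠ 4, so no pure-strategy equilibrium exists.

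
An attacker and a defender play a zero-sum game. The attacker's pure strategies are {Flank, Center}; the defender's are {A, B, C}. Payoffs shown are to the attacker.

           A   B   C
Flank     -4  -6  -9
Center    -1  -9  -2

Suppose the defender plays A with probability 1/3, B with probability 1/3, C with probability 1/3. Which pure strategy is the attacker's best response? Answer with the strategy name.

Center

Expected payoff of Flank: (1/3)·(-4) + (1/3)·(-6) + (1/3)·(-9) = -19/3.
Expected payoff of Center: (1/3)·(-1) + (1/3)·(-9) + (1/3)·(-2) = -4.
The largest is -4, so the attacker's best response is Center.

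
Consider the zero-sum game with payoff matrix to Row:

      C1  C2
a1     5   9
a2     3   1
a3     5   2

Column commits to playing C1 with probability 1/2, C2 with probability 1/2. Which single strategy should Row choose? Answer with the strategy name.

Expected payoff of a1: (1/2)·5 + (1/2)·9 = 7.
Expected payoff of a2: (1/2)·3 + (1/2)·1 = 2.
Expected payoff of a3: (1/2)·5 + (1/2)·2 = 7/2.
The largest is 7, so Row's best response is a1.

a1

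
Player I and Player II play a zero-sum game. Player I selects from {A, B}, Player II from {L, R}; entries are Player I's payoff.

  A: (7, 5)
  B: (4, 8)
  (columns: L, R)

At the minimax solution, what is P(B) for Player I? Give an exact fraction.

Row minima: A → 5, B → 4; maximin = 5.
Column maxima: L → 7, R → 8; minimax = 7.
5 ≠ 7, so there is no saddle point; optimal play is mixed.
Let Player I play A with probability p. Expected payoff against L: 7p + 4(1−p) = 3p + 4; against R: 5p + 8(1−p) = −3p + 8.
Setting these equal: 3p + 4 = −3p + 8 ⇒ 6p = 4 ⇒ p = 2/3, and the value is (3)·(2/3) + 4 = 6.
For Player II: with q = P(L), equating A's and B's payoffs gives 2q + 5 = −4q + 8 ⇒ q = 1/2.

1/3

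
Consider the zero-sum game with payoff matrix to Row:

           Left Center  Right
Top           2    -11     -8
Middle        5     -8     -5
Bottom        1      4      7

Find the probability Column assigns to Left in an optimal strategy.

Row minima: Top → -11, Middle → -8, Bottom → 1; maximin = 1.
Column maxima: Left → 5, Center → 4, Right → 7; minimax = 4.
1 ≠ 4, so there is no saddle point; optimal play is mixed.
Top is strictly dominated by Middle, so Row never plays it.
Right is strictly dominated by Center (it gives Row strictly more in every row), so Column never plays it.
On the remaining 2×2 (Middle, Bottom vs Left, Center):
Let Row play Middle with probability p. Expected payoff against Left: 5p + 1(1−p) = 4p + 1; against Center: (-8)p + 4(1−p) = −12p + 4.
Setting these equal: 4p + 1 = −12p + 4 ⇒ 16p = 3 ⇒ p = 3/16, and the value is (4)·(3/16) + 1 = 7/4.
For Column: with q = P(Left), equating Middle's and Bottom's payoffs gives 13q − 8 = −3q + 4 ⇒ q = 3/4.

3/4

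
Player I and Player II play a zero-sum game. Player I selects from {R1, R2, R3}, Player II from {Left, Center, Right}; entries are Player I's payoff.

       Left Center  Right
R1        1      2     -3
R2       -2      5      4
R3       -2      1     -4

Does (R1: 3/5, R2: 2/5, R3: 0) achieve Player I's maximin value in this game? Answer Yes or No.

Yes

Against Left this mix gives (3/5)·1 + (2/5)·(-2) = -1/5.
Against Center this mix gives (3/5)·2 + (2/5)·5 = 16/5.
Against Right this mix gives (3/5)·(-3) + (2/5)·4 = -1/5.
All of Player II's active replies (Left, Right) yield -1/5, and no column does worse for Player I. The mix makes Player II indifferent and guarantees -1/5, so it is optimal.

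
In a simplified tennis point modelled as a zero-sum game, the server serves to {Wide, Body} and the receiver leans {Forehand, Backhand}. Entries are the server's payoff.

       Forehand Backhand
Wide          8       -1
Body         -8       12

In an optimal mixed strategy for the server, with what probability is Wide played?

20/29

Row minima: Wide → -1, Body → -8; maximin = -1.
Column maxima: Forehand → 8, Backhand → 12; minimax = 8.
-1 ≠ 8, so there is no saddle point; optimal play is mixed.
Let the server play Wide with probability p. Expected payoff against Forehand: 8p + (-8)(1−p) = 16p − 8; against Backhand: (-1)p + 12(1−p) = −13p + 12.
Setting these equal: 16p − 8 = −13p + 12 ⇒ 29p = 20 ⇒ p = 20/29, and the value is (16)·(20/29) − 8 = 88/29.
For the receiver: with q = P(Forehand), equating Wide's and Body's payoffs gives 9q − 1 = −20q + 12 ⇒ q = 13/29.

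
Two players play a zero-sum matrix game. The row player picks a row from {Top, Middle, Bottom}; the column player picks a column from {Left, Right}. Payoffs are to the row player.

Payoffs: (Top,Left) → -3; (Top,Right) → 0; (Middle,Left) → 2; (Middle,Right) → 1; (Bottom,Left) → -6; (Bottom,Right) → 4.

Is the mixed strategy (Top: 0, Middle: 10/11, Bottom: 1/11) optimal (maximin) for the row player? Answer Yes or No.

Yes

Against Left this mix gives (10/11)·2 + (1/11)·(-6) = 14/11.
Against Right this mix gives (10/11)·1 + (1/11)·4 = 14/11.
All of the column player's active replies (Left, Right) yield 14/11, and no column does worse for the row player. The mix makes the column player indifferent and guarantees 14/11, so it is optimal.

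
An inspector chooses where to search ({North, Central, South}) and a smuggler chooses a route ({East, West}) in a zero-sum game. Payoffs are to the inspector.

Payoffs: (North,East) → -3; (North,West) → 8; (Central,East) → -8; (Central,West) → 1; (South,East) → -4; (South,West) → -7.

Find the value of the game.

Row minima: North → -3, Central → -8, South → -7; maximin = -3.
Column maxima: East → -3, West → 8; minimax = -3.
Since maximin = minimax = -3, there is a saddle point and the value is -3.

-3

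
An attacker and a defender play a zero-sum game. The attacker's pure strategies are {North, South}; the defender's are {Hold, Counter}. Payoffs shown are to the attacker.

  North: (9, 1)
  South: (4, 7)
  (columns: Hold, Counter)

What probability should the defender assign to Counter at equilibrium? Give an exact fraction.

5/11

Row minima: North → 1, South → 4; maximin = 4.
Column maxima: Hold → 9, Counter → 7; minimax = 7.
4 ≠ 7, so there is no saddle point; optimal play is mixed.
Let the attacker play North with probability p. Expected payoff against Hold: 9p + 4(1−p) = 5p + 4; against Counter: 1p + 7(1−p) = −6p + 7.
Setting these equal: 5p + 4 = −6p + 7 ⇒ 11p = 3 ⇒ p = 3/11, and the value is (5)·(3/11) + 4 = 59/11.
For the defender: with q = P(Hold), equating North's and South's payoffs gives 8q + 1 = −3q + 7 ⇒ q = 6/11.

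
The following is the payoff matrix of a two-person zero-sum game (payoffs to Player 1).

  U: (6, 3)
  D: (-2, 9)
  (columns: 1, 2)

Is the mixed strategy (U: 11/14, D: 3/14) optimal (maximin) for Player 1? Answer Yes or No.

Yes

Against 1 this mix gives (11/14)·6 + (3/14)·(-2) = 30/7.
Against 2 this mix gives (11/14)·3 + (3/14)·9 = 30/7.
All of Player 2's active replies (1, 2) yield 30/7, and no column does worse for Player 1. The mix makes Player 2 indifferent and guarantees 30/7, so it is optimal.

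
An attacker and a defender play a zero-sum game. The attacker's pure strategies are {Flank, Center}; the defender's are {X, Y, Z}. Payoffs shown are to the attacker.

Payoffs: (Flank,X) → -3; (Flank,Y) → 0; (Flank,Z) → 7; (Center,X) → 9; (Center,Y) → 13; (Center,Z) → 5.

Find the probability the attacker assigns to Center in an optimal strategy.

Row minima: Flank → -3, Center → 5; maximin = 5.
Column maxima: X → 9, Y → 13, Z → 7; minimax = 7.
5 ≠ 7, so there is no saddle point; optimal play is mixed.
Y is strictly dominated by X (it gives the attacker strictly more in every row), so the defender never plays it.
On the remaining 2×2 (Flank, Center vs X, Z):
Let the attacker play Flank with probability p. Expected payoff against X: (-3)p + 9(1−p) = −12p + 9; against Z: 7p + 5(1−p) = 2p + 5.
Setting these equal: −12p + 9 = 2p + 5 ⇒ −14p = -4 ⇒ p = 2/7, and the value is (-12)·(2/7) + 9 = 39/7.
For the defender: with q = P(X), equating Flank's and Center's payoffs gives −10q + 7 = 4q + 5 ⇒ q = 1/7.

5/7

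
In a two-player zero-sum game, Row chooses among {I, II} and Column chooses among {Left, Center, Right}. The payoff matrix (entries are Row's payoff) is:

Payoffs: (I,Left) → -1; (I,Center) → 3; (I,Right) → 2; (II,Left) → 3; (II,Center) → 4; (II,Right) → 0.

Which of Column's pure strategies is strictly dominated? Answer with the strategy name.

Center

Left holds Row's payoff strictly below Center in every row: -1 < 3, 3 < 4.
So Center is strictly dominated for Column.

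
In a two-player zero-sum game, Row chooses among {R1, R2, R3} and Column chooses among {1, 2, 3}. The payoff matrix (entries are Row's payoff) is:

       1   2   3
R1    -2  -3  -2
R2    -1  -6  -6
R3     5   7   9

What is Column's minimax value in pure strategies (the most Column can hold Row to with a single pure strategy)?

Column maxima: 1 → 5, 2 → 7, 3 → 9.
The smallest of these is 5.

5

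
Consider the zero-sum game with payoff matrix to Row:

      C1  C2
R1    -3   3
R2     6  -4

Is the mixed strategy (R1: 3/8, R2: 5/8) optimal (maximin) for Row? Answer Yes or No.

No

Against C1 this mix gives (3/8)·(-3) + (5/8)·6 = 21/8.
Against C2 this mix gives (3/8)·3 + (5/8)·(-4) = -11/8.
Column will play C2, holding Row to -11/8. Shifting weight toward the row that does better against C2 would raise this floor (the equalizing mix achieves 3/8 against both C2 and C1), so the proposed strategy is not optimal.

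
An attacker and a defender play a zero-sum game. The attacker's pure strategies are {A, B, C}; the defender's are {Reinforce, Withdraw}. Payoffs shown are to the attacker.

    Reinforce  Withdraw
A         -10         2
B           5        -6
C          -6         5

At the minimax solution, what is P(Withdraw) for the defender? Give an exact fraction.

1/2

Row minima: A → -10, B → -6, C → -6; maximin = -6.
Column maxima: Reinforce → 5, Withdraw → 5; minimax = 5.
-6 ≠ 5, so there is no saddle point; optimal play is mixed.
A is strictly dominated by C, so the attacker never plays it.
On the remaining 2×2 (B, C vs Reinforce, Withdraw):
Let the attacker play B with probability p. Expected payoff against Reinforce: 5p + (-6)(1−p) = 11p − 6; against Withdraw: (-6)p + 5(1−p) = −11p + 5.
Setting these equal: 11p − 6 = −11p + 5 ⇒ 22p = 11 ⇒ p = 1/2, and the value is (11)·(1/2) − 6 = -1/2.
For the defender: with q = P(Reinforce), equating B's and C's payoffs gives 11q − 6 = −11q + 5 ⇒ q = 1/2.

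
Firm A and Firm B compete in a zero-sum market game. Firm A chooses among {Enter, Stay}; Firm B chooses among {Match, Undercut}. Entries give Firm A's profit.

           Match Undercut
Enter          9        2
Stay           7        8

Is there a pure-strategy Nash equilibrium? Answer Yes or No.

Row minima: Enter → 2, Stay → 7; maximin = 7.
Column maxima: Match → 9, Undercut → 8; minimax = 8.
7 ≠ 8, so no pure-strategy equilibrium exists.

No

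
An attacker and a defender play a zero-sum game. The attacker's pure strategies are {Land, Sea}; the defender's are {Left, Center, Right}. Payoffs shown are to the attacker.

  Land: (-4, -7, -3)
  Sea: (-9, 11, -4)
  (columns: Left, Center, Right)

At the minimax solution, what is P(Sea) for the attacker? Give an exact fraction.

Row minima: Land → -7, Sea → -9; maximin = -7.
Column maxima: Left → -4, Center → 11, Right → -3; minimax = -4.
-7 ≠ -4, so there is no saddle point; optimal play is mixed.
Right is strictly dominated by Left (it gives the attacker strictly more in every row), so the defender never plays it.
On the remaining 2×2 (Land, Sea vs Left, Center):
Let the attacker play Land with probability p. Expected payoff against Left: (-4)p + (-9)(1−p) = 5p − 9; against Center: (-7)p + 11(1−p) = −18p + 11.
Setting these equal: 5p − 9 = −18p + 11 ⇒ 23p = 20 ⇒ p = 20/23, and the value is (5)·(20/23) − 9 = -107/23.
For the defender: with q = P(Left), equating Land's and Sea's payoffs gives 3q − 7 = −20q + 11 ⇒ q = 18/23.

3/23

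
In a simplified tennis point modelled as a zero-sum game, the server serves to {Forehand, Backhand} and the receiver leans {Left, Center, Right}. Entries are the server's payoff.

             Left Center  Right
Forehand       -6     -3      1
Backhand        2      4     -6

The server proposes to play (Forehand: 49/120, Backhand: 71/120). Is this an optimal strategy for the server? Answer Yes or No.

No

Against Left this mix gives (49/120)·(-6) + (71/120)·2 = -19/15.
Against Center this mix gives (49/120)·(-3) + (71/120)·4 = 137/120.
Against Right this mix gives (49/120)·1 + (71/120)·(-6) = -377/120.
The receiver will play Right, holding the server to -377/120. Shifting weight toward the row that does better against Right would raise this floor (the equalizing mix achieves -34/15 against both Right and Left), so the proposed strategy is not optimal.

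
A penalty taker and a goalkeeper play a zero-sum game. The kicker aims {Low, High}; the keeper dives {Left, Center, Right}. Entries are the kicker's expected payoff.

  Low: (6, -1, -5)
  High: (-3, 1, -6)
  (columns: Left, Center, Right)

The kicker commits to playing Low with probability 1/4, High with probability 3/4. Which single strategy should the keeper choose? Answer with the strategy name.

If the keeper plays Left, the kicker's expected payoff is (1/4)·6 + (3/4)·(-3) = -3/4.
If the keeper plays Center, the kicker's expected payoff is (1/4)·(-1) + (3/4)·1 = 1/2.
If the keeper plays Right, the kicker's expected payoff is (1/4)·(-5) + (3/4)·(-6) = -23/4.
The keeper minimizes the kicker's payoff; the smallest is -23/4, so the best response is Right.

Right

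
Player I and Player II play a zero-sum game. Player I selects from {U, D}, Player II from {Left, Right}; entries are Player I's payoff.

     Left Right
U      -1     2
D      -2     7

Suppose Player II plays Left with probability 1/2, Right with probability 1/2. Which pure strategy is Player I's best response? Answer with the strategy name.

Expected payoff of U: (1/2)·(-1) + (1/2)·2 = 1/2.
Expected payoff of D: (1/2)·(-2) + (1/2)·7 = 5/2.
The largest is 5/2, so Player I's best response is D.

D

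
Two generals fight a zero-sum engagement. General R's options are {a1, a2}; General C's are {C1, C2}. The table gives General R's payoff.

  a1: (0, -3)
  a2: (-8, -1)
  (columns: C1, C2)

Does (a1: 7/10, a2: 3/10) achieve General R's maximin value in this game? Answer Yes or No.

Yes

Against C1 this mix gives (7/10)·0 + (3/10)·(-8) = -12/5.
Against C2 this mix gives (7/10)·(-3) + (3/10)·(-1) = -12/5.
All of General C's active replies (C1, C2) yield -12/5, and no column does worse for General R. The mix makes General C indifferent and guarantees -12/5, so it is optimal.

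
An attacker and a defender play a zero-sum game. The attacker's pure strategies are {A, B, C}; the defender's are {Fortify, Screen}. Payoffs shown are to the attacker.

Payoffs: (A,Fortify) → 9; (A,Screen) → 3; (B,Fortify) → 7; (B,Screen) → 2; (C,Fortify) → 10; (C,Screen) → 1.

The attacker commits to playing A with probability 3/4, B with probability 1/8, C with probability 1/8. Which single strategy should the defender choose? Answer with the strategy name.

Screen

If the defender plays Fortify, the attacker's expected payoff is (3/4)·9 + (1/8)·7 + (1/8)·10 = 71/8.
If the defender plays Screen, the attacker's expected payoff is (3/4)·3 + (1/8)·2 + (1/8)·1 = 21/8.
The defender minimizes the attacker's payoff; the smallest is 21/8, so the best response is Screen.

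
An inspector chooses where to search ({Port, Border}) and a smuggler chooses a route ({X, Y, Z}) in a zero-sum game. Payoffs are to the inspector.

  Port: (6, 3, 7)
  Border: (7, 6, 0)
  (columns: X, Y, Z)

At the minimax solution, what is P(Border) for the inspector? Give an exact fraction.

Row minima: Port → 3, Border → 0; maximin = 3.
Column maxima: X → 7, Y → 6, Z → 7; minimax = 6.
3 ≠ 6, so there is no saddle point; optimal play is mixed.
X is strictly dominated by Y (it gives the inspector strictly more in every row), so the smuggler never plays it.
On the remaining 2×2 (Port, Border vs Y, Z):
Let the inspector play Port with probability p. Expected payoff against Y: 3p + 6(1−p) = −3p + 6; against Z: 7p + 0(1−p) = 7p.
Setting these equal: −3p + 6 = 7p ⇒ −10p = -6 ⇒ p = 3/5, and the value is (-3)·(3/5) + 6 = 21/5.
For the smuggler: with q = P(Y), equating Port's and Border's payoffs gives −4q + 7 = 6q ⇒ q = 7/10.

2/5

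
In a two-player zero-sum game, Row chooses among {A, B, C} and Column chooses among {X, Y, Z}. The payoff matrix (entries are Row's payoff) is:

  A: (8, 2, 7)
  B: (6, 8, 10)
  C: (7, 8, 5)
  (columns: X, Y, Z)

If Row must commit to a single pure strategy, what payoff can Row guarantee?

6

Row minima: A → 2, B → 6, C → 5.
The best of these is 6.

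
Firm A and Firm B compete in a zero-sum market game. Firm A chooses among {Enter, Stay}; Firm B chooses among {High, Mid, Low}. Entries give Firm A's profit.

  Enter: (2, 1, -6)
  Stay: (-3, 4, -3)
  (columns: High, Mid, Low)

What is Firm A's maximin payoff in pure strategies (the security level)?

-3

Row minima: Enter → -6, Stay → -3.
The best of these is -3.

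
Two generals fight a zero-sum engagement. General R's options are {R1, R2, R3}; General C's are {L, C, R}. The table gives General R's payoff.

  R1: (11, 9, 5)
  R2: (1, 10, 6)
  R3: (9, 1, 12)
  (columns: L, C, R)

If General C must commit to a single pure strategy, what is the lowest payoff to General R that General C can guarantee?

10

Column maxima: L → 11, C → 10, R → 12.
The smallest of these is 10.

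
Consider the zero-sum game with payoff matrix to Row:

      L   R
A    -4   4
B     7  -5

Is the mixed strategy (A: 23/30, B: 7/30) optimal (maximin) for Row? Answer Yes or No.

Against L this mix gives (23/30)·(-4) + (7/30)·7 = -43/30.
Against R this mix gives (23/30)·4 + (7/30)·(-5) = 19/10.
Column will play L, holding Row to -43/30. Shifting weight toward the row that does better against L would raise this floor (the equalizing mix achieves 2/5 against both L and R), so the proposed strategy is not optimal.

No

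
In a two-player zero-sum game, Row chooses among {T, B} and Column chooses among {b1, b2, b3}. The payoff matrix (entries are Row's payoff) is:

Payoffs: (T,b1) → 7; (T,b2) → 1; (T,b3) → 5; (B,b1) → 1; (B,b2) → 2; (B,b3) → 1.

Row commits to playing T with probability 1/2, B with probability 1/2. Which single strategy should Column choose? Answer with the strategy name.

If Column plays b1, Row's expected payoff is (1/2)·7 + (1/2)·1 = 4.
If Column plays b2, Row's expected payoff is (1/2)·1 + (1/2)·2 = 3/2.
If Column plays b3, Row's expected payoff is (1/2)·5 + (1/2)·1 = 3.
Column minimizes Row's payoff; the smallest is 3/2, so the best response is b2.

b2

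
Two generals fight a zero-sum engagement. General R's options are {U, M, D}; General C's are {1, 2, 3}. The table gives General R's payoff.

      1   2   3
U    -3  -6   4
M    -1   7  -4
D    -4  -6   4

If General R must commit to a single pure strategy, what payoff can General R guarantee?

Row minima: U → -6, M → -4, D → -6.
The best of these is -4.

-4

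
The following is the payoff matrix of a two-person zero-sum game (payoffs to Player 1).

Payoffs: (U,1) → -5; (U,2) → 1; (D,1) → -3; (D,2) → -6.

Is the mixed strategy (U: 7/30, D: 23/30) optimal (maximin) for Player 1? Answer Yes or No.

No

Against 1 this mix gives (7/30)·(-5) + (23/30)·(-3) = -52/15.
Against 2 this mix gives (7/30)·1 + (23/30)·(-6) = -131/30.
Player 2 will play 2, holding Player 1 to -131/30. Shifting weight toward the row that does better against 2 would raise this floor (the equalizing mix achieves -11/3 against both 2 and 1), so the proposed strategy is not optimal.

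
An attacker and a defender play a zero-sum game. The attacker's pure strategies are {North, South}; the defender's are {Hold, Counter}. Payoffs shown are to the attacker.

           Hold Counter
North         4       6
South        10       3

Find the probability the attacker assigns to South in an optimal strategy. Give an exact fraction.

Row minima: North → 4, South → 3; maximin = 4.
Column maxima: Hold → 10, Counter → 6; minimax = 6.
4 ≠ 6, so there is no saddle point; optimal play is mixed.
Let the attacker play North with probability p. Expected payoff against Hold: 4p + 10(1−p) = −6p + 10; against Counter: 6p + 3(1−p) = 3p + 3.
Setting these equal: −6p + 10 = 3p + 3 ⇒ −9p = -7 ⇒ p = 7/9, and the value is (-6)·(7/9) + 10 = 16/3.
For the defender: with q = P(Hold), equating North's and South's payoffs gives −2q + 6 = 7q + 3 ⇒ q = 1/3.

2/9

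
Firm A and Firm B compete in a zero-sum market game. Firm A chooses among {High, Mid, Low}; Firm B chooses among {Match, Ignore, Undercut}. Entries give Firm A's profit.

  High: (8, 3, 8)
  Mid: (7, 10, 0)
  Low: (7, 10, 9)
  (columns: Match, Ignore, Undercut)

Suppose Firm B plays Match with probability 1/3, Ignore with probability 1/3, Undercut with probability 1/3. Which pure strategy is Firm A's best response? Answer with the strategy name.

Expected payoff of High: (1/3)·8 + (1/3)·3 + (1/3)·8 = 19/3.
Expected payoff of Mid: (1/3)·7 + (1/3)·10 + (1/3)·0 = 17/3.
Expected payoff of Low: (1/3)·7 + (1/3)·10 + (1/3)·9 = 26/3.
The largest is 26/3, so Firm A's best response is Low.

Low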